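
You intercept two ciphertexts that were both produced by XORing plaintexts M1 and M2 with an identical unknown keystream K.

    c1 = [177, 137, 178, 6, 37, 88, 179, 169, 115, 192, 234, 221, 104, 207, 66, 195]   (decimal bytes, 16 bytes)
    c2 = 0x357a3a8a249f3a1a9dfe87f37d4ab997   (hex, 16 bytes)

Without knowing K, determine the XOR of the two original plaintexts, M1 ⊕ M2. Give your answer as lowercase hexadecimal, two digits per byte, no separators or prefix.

84f3888c01c789b3ee3e6d2e1585fb54

c1 ⊕ c2 = (M1 ⊕ K) ⊕ (M2 ⊕ K) = M1 ⊕ M2 — the shared key cancels under XOR.
b1 xor 35 = 84
89 xor 7a = f3
b2 xor 3a = 88
06 xor 8a = 8c
25 xor 24 = 01
58 xor 9f = c7
b3 xor 3a = 89
a9 xor 1a = b3
73 xor 9d = ee
c0 xor fe = 3e
ea xor 87 = 6d
dd xor f3 = 2e
68 xor 7d = 15
cf xor 4a = 85
42 xor b9 = fb
c3 xor 97 = 54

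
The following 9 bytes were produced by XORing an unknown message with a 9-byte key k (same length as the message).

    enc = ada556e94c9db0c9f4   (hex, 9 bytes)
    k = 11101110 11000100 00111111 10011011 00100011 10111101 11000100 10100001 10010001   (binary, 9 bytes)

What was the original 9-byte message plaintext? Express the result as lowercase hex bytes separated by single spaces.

43 61 69 72 6f 20 74 68 65

10101101 xor 11101110 = 01000011
10100101 xor 11000100 = 01100001
01010110 xor 00111111 = 01101001
11101001 xor 10011011 = 01110010
01001100 xor 00100011 = 01101111
10011101 xor 10111101 = 00100000
10110000 xor 11000100 = 01110100
11001001 xor 10100001 = 01101000
11110100 xor 10010001 = 01100101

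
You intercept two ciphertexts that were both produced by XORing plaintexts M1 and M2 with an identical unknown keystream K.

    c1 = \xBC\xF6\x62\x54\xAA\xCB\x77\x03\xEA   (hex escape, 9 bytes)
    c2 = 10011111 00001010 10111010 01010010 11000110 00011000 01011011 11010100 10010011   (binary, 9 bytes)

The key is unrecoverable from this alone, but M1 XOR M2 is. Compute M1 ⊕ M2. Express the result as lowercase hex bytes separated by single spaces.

23 fc d8 06 6c d3 2c d7 79

c1 ⊕ c2 = (M1 ⊕ K) ⊕ (M2 ⊕ K) = M1 ⊕ M2 — the shared key cancels under XOR.
10111100 XOR 10011111 = 00100011
11110110 XOR 00001010 = 11111100
01100010 XOR 10111010 = 11011000
01010100 XOR 01010010 = 00000110
10101010 XOR 11000110 = 01101100
11001011 XOR 00011000 = 11010011
01110111 XOR 01011011 = 00101100
00000011 XOR 11010100 = 11010111
11101010 XOR 10010011 = 01111001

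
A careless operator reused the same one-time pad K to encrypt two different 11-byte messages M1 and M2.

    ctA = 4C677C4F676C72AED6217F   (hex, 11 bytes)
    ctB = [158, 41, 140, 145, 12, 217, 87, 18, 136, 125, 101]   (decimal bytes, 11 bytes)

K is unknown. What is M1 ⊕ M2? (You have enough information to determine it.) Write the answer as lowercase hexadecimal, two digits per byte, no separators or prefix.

ctA ⊕ ctB = (M1 ⊕ K) ⊕ (M2 ⊕ K) = M1 ⊕ M2 — the shared key cancels under XOR.
4c ^ 9e = d2
67 ^ 29 = 4e
7c ^ 8c = f0
4f ^ 91 = de
67 ^ 0c = 6b
6c ^ d9 = b5
72 ^ 57 = 25
ae ^ 12 = bc
d6 ^ 88 = 5e
21 ^ 7d = 5c
7f ^ 65 = 1a

d24ef0de6bb525bc5e5c1a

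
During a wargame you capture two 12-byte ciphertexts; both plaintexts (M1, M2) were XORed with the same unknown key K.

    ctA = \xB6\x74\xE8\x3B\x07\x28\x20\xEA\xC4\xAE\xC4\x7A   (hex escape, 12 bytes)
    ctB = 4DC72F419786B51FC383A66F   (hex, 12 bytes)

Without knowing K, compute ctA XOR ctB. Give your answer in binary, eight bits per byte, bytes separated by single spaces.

11111011 10110011 11000111 01111010 10010000 10101110 10010101 11110101 00000111 00101101 01100010 00010101

ctA ⊕ ctB = (M1 ⊕ K) ⊕ (M2 ⊕ K) = M1 ⊕ M2 — the shared key cancels under XOR.
10110110 ⊕ 01001101 = 11111011
01110100 ⊕ 11000111 = 10110011
11101000 ⊕ 00101111 = 11000111
00111011 ⊕ 01000001 = 01111010
00000111 ⊕ 10010111 = 10010000
00101000 ⊕ 10000110 = 10101110
00100000 ⊕ 10110101 = 10010101
11101010 ⊕ 00011111 = 11110101
11000100 ⊕ 11000011 = 00000111
10101110 ⊕ 10000011 = 00101101
11000100 ⊕ 10100110 = 01100010
01111010 ⊕ 01101111 = 00010101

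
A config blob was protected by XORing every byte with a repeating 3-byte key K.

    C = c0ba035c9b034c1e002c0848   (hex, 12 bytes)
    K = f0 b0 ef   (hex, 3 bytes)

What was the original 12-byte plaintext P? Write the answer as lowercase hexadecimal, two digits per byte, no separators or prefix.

The 3-byte key repeats, so the effective keystream is f0 b0 ef f0 b0 ef f0 b0 ef f0 b0 ef.
byte 0: c0 ^ f0 = 30
byte 1: ba ^ b0 = 0a
byte 2: 03 ^ ef = ec
byte 3: 5c ^ f0 = ac
byte 4: 9b ^ b0 = 2b
byte 5: 03 ^ ef = ec
byte 6: 4c ^ f0 = bc
byte 7: 1e ^ b0 = ae
byte 8: 00 ^ ef = ef
byte 9: 2c ^ f0 = dc
byte 10: 08 ^ b0 = b8
byte 11: 48 ^ ef = a7

300aecac2becbcaeefdcb8a7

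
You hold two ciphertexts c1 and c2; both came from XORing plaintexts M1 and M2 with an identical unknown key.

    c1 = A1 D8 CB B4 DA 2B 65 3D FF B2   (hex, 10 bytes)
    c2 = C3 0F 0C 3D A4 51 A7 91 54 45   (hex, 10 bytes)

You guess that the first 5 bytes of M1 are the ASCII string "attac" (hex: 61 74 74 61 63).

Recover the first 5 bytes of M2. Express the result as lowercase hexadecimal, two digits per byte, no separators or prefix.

First, c1 ⊕ c2 = (M1 ⊕ K) ⊕ (M2 ⊕ K) = M1 ⊕ M2, so the key drops out. Then M2 = (M1 ⊕ M2) ⊕ M1 over the first 5 bytes.
byte 0: (a1 xor c3) xor 61 = 62 xor 61 = 03
byte 1: (d8 xor 0f) xor 74 = d7 xor 74 = a3
byte 2: (cb xor 0c) xor 74 = c7 xor 74 = b3
byte 3: (b4 xor 3d) xor 61 = 89 xor 61 = e8
byte 4: (da xor a4) xor 63 = 7e xor 63 = 1d

03a3b3e81d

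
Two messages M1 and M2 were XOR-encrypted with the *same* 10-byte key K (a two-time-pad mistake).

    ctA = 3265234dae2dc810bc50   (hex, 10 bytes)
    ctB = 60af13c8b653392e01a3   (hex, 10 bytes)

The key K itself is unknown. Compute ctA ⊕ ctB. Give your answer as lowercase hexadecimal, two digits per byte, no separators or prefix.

52ca3085187ef13ebdf3

ctA ⊕ ctB = (M1 ⊕ K) ⊕ (M2 ⊕ K) = M1 ⊕ M2 — the shared key cancels under XOR.
byte 0: 00110010 ^ 01100000 = 01010010
byte 1: 01100101 ^ 10101111 = 11001010
byte 2: 00100011 ^ 00010011 = 00110000
byte 3: 01001101 ^ 11001000 = 10000101
byte 4: 10101110 ^ 10110110 = 00011000
byte 5: 00101101 ^ 01010011 = 01111110
byte 6: 11001000 ^ 00111001 = 11110001
byte 7: 00010000 ^ 00101110 = 00111110
byte 8: 10111100 ^ 00000001 = 10111101
byte 9: 01010000 ^ 10100011 = 11110011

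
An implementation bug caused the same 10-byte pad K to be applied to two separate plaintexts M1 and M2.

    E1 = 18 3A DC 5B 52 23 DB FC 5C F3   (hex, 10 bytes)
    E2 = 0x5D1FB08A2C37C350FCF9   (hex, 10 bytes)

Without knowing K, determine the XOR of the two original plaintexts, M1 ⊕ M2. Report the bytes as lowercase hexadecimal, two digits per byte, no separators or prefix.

45256cd17e1418aca00a

E1 ⊕ E2 = (M1 ⊕ K) ⊕ (M2 ⊕ K) = M1 ⊕ M2 — the shared key cancels under XOR.
18 ⊕ 5d = 45
3a ⊕ 1f = 25
dc ⊕ b0 = 6c
5b ⊕ 8a = d1
52 ⊕ 2c = 7e
23 ⊕ 37 = 14
db ⊕ c3 = 18
fc ⊕ 50 = ac
5c ⊕ fc = a0
f3 ⊕ f9 = 0a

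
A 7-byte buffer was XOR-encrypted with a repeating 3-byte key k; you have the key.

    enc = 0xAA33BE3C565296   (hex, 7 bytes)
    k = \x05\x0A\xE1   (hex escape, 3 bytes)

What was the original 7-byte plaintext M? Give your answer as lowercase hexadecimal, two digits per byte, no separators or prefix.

af395f395cb393

The 3-byte key repeats, so the effective keystream is 05 0a e1 05 0a e1 05.
byte 0: aa ⊕ 05 = af
byte 1: 33 ⊕ 0a = 39
byte 2: be ⊕ e1 = 5f
byte 3: 3c ⊕ 05 = 39
byte 4: 56 ⊕ 0a = 5c
byte 5: 52 ⊕ e1 = b3
byte 6: 96 ⊕ 05 = 93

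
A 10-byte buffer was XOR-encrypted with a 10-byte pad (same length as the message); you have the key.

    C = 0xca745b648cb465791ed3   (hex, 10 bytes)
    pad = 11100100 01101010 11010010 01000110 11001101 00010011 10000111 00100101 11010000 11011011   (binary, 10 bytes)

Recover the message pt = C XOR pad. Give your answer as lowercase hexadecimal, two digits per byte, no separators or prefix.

XOR is its own inverse, so applying the key byte-wise gives the result directly.
202 XOR 228 =  46
116 XOR 106 =  30
 91 XOR 210 = 137
100 XOR  70 =  34
140 XOR 205 =  65
180 XOR  19 = 167
101 XOR 135 = 226
121 XOR  37 =  92
 30 XOR 208 = 206
211 XOR 219 =   8

2e1e892241a7e25cce08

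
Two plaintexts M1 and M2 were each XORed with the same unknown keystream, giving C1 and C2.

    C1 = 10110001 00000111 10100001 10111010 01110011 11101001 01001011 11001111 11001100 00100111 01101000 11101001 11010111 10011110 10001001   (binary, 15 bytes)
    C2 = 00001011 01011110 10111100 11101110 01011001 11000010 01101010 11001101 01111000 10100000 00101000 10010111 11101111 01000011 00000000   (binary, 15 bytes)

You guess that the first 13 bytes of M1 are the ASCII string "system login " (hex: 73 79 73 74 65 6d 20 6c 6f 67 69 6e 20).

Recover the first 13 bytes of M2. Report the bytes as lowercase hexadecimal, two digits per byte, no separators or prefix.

First, C1 ⊕ C2 = (M1 ⊕ K) ⊕ (M2 ⊕ K) = M1 ⊕ M2, so the key drops out. Then M2 = (M1 ⊕ M2) ⊕ M1 over the first 13 bytes.
byte 0: (b1 XOR 0b) XOR 73 = ba XOR 73 = c9
byte 1: (07 XOR 5e) XOR 79 = 59 XOR 79 = 20
byte 2: (a1 XOR bc) XOR 73 = 1d XOR 73 = 6e
byte 3: (ba XOR ee) XOR 74 = 54 XOR 74 = 20
byte 4: (73 XOR 59) XOR 65 = 2a XOR 65 = 4f
byte 5: (e9 XOR c2) XOR 6d = 2b XOR 6d = 46
byte 6: (4b XOR 6a) XOR 20 = 21 XOR 20 = 01
byte 7: (cf XOR cd) XOR 6c = 02 XOR 6c = 6e
byte 8: (cc XOR 78) XOR 6f = b4 XOR 6f = db
byte 9: (27 XOR a0) XOR 67 = 87 XOR 67 = e0
byte 10: (68 XOR 28) XOR 69 = 40 XOR 69 = 29
byte 11: (e9 XOR 97) XOR 6e = 7e XOR 6e = 10
byte 12: (d7 XOR ef) XOR 20 = 38 XOR 20 = 18

c9206e204f46016edbe0291018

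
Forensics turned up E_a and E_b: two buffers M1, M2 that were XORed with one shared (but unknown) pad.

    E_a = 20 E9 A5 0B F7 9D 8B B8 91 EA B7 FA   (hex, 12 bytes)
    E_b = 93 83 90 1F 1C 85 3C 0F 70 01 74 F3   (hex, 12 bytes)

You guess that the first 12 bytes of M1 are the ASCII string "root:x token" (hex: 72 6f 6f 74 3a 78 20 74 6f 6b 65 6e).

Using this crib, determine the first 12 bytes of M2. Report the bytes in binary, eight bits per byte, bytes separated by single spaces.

11000001 00000101 01011010 01100000 11010001 01100000 10010111 11000011 10001110 10000000 10100110 01100111

First, E_a ⊕ E_b = (M1 ⊕ K) ⊕ (M2 ⊕ K) = M1 ⊕ M2, so the key drops out. Then M2 = (M1 ⊕ M2) ⊕ M1 over the first 12 bytes.
byte 0: (20 ⊕ 93) ⊕ 72 = b3 ⊕ 72 = c1
byte 1: (e9 ⊕ 83) ⊕ 6f = 6a ⊕ 6f = 05
byte 2: (a5 ⊕ 90) ⊕ 6f = 35 ⊕ 6f = 5a
byte 3: (0b ⊕ 1f) ⊕ 74 = 14 ⊕ 74 = 60
byte 4: (f7 ⊕ 1c) ⊕ 3a = eb ⊕ 3a = d1
byte 5: (9d ⊕ 85) ⊕ 78 = 18 ⊕ 78 = 60
byte 6: (8b ⊕ 3c) ⊕ 20 = b7 ⊕ 20 = 97
byte 7: (b8 ⊕ 0f) ⊕ 74 = b7 ⊕ 74 = c3
byte 8: (91 ⊕ 70) ⊕ 6f = e1 ⊕ 6f = 8e
byte 9: (ea ⊕ 01) ⊕ 6b = eb ⊕ 6b = 80
byte 10: (b7 ⊕ 74) ⊕ 65 = c3 ⊕ 65 = a6
byte 11: (fa ⊕ f3) ⊕ 6e = 09 ⊕ 6e = 67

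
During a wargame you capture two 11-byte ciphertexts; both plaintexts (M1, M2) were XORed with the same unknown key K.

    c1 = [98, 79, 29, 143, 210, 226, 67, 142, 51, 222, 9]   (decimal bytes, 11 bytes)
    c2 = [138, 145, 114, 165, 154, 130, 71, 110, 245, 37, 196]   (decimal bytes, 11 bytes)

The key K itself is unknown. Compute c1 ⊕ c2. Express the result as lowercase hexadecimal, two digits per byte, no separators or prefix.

c1 ⊕ c2 = (M1 ⊕ K) ⊕ (M2 ⊕ K) = M1 ⊕ M2 — the shared key cancels under XOR.
62 xor 8a = e8
4f xor 91 = de
1d xor 72 = 6f
8f xor a5 = 2a
d2 xor 9a = 48
e2 xor 82 = 60
43 xor 47 = 04
8e xor 6e = e0
33 xor f5 = c6
de xor 25 = fb
09 xor c4 = cd

e8de6f2a486004e0c6fbcd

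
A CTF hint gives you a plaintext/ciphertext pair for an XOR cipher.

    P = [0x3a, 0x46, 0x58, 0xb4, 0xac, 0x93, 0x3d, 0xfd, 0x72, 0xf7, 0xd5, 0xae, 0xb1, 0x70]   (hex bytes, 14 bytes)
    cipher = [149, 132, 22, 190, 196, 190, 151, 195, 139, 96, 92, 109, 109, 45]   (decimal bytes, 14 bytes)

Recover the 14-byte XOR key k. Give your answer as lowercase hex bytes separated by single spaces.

Since cipher = P ⊕ k, XORing both sides with P gives k = P ⊕ cipher.
3a ⊕ 95 = af
46 ⊕ 84 = c2
58 ⊕ 16 = 4e
b4 ⊕ be = 0a
ac ⊕ c4 = 68
93 ⊕ be = 2d
3d ⊕ 97 = aa
fd ⊕ c3 = 3e
72 ⊕ 8b = f9
f7 ⊕ 60 = 97
d5 ⊕ 5c = 89
ae ⊕ 6d = c3
b1 ⊕ 6d = dc
70 ⊕ 2d = 5d

af c2 4e 0a 68 2d aa 3e f9 97 89 c3 dc 5d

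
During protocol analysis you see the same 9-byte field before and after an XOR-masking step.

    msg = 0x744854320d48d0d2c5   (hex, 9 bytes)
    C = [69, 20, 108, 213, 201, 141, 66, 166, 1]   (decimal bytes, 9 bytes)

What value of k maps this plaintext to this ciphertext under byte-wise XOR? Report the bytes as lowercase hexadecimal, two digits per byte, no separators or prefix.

Since C = msg ⊕ k, XORing both sides with msg gives k = msg ⊕ C.
74 ⊕ 45 = 31
48 ⊕ 14 = 5c
54 ⊕ 6c = 38
32 ⊕ d5 = e7
0d ⊕ c9 = c4
48 ⊕ 8d = c5
d0 ⊕ 42 = 92
d2 ⊕ a6 = 74
c5 ⊕ 01 = c4

315c38e7c4c59274c4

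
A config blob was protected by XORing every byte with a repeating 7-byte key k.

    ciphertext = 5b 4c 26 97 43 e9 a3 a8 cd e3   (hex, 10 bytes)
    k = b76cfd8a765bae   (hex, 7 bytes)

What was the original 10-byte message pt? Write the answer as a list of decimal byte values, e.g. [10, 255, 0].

The 7-byte key repeats, so the effective keystream is b7 6c fd 8a 76 5b ae b7 6c fd.
byte 0: 5b ⊕ b7 = ec
byte 1: 4c ⊕ 6c = 20
byte 2: 26 ⊕ fd = db
byte 3: 97 ⊕ 8a = 1d
byte 4: 43 ⊕ 76 = 35
byte 5: e9 ⊕ 5b = b2
byte 6: a3 ⊕ ae = 0d
byte 7: a8 ⊕ b7 = 1f
byte 8: cd ⊕ 6c = a1
byte 9: e3 ⊕ fd = 1e

[236, 32, 219, 29, 53, 178, 13, 31, 161, 30]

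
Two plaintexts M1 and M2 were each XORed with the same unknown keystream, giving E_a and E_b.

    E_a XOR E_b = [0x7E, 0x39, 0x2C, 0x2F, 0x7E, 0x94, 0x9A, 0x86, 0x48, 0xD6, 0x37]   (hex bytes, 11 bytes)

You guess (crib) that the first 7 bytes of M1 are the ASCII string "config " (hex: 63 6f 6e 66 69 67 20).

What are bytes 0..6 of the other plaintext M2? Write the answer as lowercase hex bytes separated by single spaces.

Since E_a ⊕ E_b = M1 ⊕ M2, XORing with the guessed M1 bytes yields the corresponding M2 bytes: M2 = (E_a ⊕ E_b) ⊕ M1.
7e XOR 63 = 1d
39 XOR 6f = 56
2c XOR 6e = 42
2f XOR 66 = 49
7e XOR 69 = 17
94 XOR 67 = f3
9a XOR 20 = ba

1d 56 42 49 17 f3 ba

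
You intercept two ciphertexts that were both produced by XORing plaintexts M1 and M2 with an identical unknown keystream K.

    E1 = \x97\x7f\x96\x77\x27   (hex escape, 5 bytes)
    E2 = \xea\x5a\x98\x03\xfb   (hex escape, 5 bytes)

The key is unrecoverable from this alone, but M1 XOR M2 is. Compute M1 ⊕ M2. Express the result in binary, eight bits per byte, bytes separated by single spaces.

E1 ⊕ E2 = (M1 ⊕ K) ⊕ (M2 ⊕ K) = M1 ⊕ M2 — the shared key cancels under XOR.
97 ^ ea = 7d
7f ^ 5a = 25
96 ^ 98 = 0e
77 ^ 03 = 74
27 ^ fb = dc

01111101 00100101 00001110 01110100 11011100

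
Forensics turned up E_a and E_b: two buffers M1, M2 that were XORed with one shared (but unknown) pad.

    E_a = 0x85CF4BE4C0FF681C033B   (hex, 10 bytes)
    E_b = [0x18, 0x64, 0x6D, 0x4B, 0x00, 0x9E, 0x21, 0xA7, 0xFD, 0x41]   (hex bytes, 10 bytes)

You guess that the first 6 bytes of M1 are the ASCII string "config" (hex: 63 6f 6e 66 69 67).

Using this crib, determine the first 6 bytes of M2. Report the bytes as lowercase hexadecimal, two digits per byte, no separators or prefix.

First, E_a ⊕ E_b = (M1 ⊕ K) ⊕ (M2 ⊕ K) = M1 ⊕ M2, so the key drops out. Then M2 = (M1 ⊕ M2) ⊕ M1 over the first 6 bytes.
byte 0: (85 XOR 18) XOR 63 = 9d XOR 63 = fe
byte 1: (cf XOR 64) XOR 6f = ab XOR 6f = c4
byte 2: (4b XOR 6d) XOR 6e = 26 XOR 6e = 48
byte 3: (e4 XOR 4b) XOR 66 = af XOR 66 = c9
byte 4: (c0 XOR 00) XOR 69 = c0 XOR 69 = a9
byte 5: (ff XOR 9e) XOR 67 = 61 XOR 67 = 06

fec448c9a906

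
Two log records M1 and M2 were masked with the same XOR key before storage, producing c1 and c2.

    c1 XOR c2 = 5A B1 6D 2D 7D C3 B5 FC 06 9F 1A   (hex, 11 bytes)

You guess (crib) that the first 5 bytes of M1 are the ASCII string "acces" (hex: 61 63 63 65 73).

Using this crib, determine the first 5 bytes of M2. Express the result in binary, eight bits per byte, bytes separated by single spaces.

00111011 11010010 00001110 01001000 00001110

Since c1 ⊕ c2 = M1 ⊕ M2, XORing with the guessed M1 bytes yields the corresponding M2 bytes: M2 = (c1 ⊕ c2) ⊕ M1.
byte 0: 5a ^ 61 = 3b
byte 1: b1 ^ 63 = d2
byte 2: 6d ^ 63 = 0e
byte 3: 2d ^ 65 = 48
byte 4: 7d ^ 73 = 0e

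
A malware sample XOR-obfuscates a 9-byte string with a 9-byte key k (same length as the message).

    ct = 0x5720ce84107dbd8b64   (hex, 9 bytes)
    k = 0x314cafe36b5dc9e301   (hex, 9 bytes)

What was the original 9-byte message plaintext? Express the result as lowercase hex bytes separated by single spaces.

66 6c 61 67 7b 20 74 68 65

XOR is its own inverse, so applying the key byte-wise gives the result directly.
57 ^ 31 = 66
20 ^ 4c = 6c
ce ^ af = 61
84 ^ e3 = 67
10 ^ 6b = 7b
7d ^ 5d = 20
bd ^ c9 = 74
8b ^ e3 = 68
64 ^ 01 = 65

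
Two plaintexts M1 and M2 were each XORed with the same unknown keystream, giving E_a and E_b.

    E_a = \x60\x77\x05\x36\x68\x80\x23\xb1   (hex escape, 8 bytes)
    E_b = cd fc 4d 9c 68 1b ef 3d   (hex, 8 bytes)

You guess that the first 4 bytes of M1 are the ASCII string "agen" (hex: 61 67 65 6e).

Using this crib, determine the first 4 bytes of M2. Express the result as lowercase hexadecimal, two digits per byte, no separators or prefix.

First, E_a ⊕ E_b = (M1 ⊕ K) ⊕ (M2 ⊕ K) = M1 ⊕ M2, so the key drops out. Then M2 = (M1 ⊕ M2) ⊕ M1 over the first 4 bytes.
byte 0: (60 XOR cd) XOR 61 = ad XOR 61 = cc
byte 1: (77 XOR fc) XOR 67 = 8b XOR 67 = ec
byte 2: (05 XOR 4d) XOR 65 = 48 XOR 65 = 2d
byte 3: (36 XOR 9c) XOR 6e = aa XOR 6e = c4

ccec2dc4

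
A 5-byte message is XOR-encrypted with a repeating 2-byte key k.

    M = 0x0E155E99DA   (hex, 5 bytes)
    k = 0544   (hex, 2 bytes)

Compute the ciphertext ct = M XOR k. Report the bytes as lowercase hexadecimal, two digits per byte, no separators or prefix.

The 2-byte key repeats, so the effective keystream is 05 44 05 44 05.
byte 0:  14 xor   5 =  11
byte 1:  21 xor  68 =  81
byte 2:  94 xor   5 =  91
byte 3: 153 xor  68 = 221
byte 4: 218 xor   5 = 223

0b515bdddf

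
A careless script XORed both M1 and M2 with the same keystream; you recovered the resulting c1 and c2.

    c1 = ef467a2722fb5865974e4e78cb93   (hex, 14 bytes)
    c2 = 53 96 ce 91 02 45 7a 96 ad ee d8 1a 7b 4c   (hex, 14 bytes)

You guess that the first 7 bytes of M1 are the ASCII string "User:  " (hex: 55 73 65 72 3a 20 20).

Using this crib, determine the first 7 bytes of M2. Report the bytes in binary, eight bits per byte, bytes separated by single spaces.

First, c1 ⊕ c2 = (M1 ⊕ K) ⊕ (M2 ⊕ K) = M1 ⊕ M2, so the key drops out. Then M2 = (M1 ⊕ M2) ⊕ M1 over the first 7 bytes.
byte 0: (ef ⊕ 53) ⊕ 55 = bc ⊕ 55 = e9
byte 1: (46 ⊕ 96) ⊕ 73 = d0 ⊕ 73 = a3
byte 2: (7a ⊕ ce) ⊕ 65 = b4 ⊕ 65 = d1
byte 3: (27 ⊕ 91) ⊕ 72 = b6 ⊕ 72 = c4
byte 4: (22 ⊕ 02) ⊕ 3a = 20 ⊕ 3a = 1a
byte 5: (fb ⊕ 45) ⊕ 20 = be ⊕ 20 = 9e
byte 6: (58 ⊕ 7a) ⊕ 20 = 22 ⊕ 20 = 02

11101001 10100011 11010001 11000100 00011010 10011110 00000010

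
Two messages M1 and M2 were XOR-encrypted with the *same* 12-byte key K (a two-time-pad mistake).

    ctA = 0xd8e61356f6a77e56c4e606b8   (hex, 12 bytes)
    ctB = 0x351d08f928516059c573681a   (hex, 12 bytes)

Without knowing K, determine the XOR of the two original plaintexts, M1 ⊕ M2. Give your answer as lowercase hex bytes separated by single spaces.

ctA ⊕ ctB = (M1 ⊕ K) ⊕ (M2 ⊕ K) = M1 ⊕ M2 — the shared key cancels under XOR.
d8 ⊕ 35 = ed
e6 ⊕ 1d = fb
13 ⊕ 08 = 1b
56 ⊕ f9 = af
f6 ⊕ 28 = de
a7 ⊕ 51 = f6
7e ⊕ 60 = 1e
56 ⊕ 59 = 0f
c4 ⊕ c5 = 01
e6 ⊕ 73 = 95
06 ⊕ 68 = 6e
b8 ⊕ 1a = a2

ed fb 1b af de f6 1e 0f 01 95 6e a2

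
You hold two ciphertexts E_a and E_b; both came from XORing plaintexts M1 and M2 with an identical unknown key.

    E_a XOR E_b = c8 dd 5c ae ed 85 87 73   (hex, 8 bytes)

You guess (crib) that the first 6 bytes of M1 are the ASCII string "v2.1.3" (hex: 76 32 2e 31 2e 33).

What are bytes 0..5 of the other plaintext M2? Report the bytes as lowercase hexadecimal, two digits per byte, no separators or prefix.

beef729fc3b6

Since E_a ⊕ E_b = M1 ⊕ M2, XORing with the guessed M1 bytes yields the corresponding M2 bytes: M2 = (E_a ⊕ E_b) ⊕ M1.
c8 XOR 76 = be
dd XOR 32 = ef
5c XOR 2e = 72
ae XOR 31 = 9f
ed XOR 2e = c3
85 XOR 33 = b6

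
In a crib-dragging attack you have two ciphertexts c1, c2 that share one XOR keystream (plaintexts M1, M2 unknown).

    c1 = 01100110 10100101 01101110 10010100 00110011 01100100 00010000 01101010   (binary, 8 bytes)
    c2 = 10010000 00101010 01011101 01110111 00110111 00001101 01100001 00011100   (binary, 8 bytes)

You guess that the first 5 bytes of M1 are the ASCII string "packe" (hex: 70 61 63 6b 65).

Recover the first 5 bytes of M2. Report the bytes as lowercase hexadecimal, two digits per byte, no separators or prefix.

First, c1 ⊕ c2 = (M1 ⊕ K) ⊕ (M2 ⊕ K) = M1 ⊕ M2, so the key drops out. Then M2 = (M1 ⊕ M2) ⊕ M1 over the first 5 bytes.
byte 0: (66 XOR 90) XOR 70 = f6 XOR 70 = 86
byte 1: (a5 XOR 2a) XOR 61 = 8f XOR 61 = ee
byte 2: (6e XOR 5d) XOR 63 = 33 XOR 63 = 50
byte 3: (94 XOR 77) XOR 6b = e3 XOR 6b = 88
byte 4: (33 XOR 37) XOR 65 = 04 XOR 65 = 61

86ee508861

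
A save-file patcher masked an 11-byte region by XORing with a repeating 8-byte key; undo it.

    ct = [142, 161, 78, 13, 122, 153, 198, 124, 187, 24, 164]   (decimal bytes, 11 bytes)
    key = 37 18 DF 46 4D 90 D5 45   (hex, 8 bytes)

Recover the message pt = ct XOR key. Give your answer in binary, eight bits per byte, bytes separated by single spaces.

10111001 10111001 10010001 01001011 00110111 00001001 00010011 00111001 10001100 00000000 01111011

The 8-byte key repeats, so the effective keystream is 37 18 df 46 4d 90 d5 45 37 18 df.
byte 0: 8e ⊕ 37 = b9
byte 1: a1 ⊕ 18 = b9
byte 2: 4e ⊕ df = 91
byte 3: 0d ⊕ 46 = 4b
byte 4: 7a ⊕ 4d = 37
byte 5: 99 ⊕ 90 = 09
byte 6: c6 ⊕ d5 = 13
byte 7: 7c ⊕ 45 = 39
byte 8: bb ⊕ 37 = 8c
byte 9: 18 ⊕ 18 = 00
byte 10: a4 ⊕ df = 7b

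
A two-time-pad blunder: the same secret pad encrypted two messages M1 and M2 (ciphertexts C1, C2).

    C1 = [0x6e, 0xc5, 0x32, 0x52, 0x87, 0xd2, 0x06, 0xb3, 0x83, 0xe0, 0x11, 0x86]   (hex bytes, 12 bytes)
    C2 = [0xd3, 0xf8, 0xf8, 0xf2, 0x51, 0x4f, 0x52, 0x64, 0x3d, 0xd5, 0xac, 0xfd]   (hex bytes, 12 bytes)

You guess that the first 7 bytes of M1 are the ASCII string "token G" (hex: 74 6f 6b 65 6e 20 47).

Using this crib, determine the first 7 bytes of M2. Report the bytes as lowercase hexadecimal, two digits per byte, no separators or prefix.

First, C1 ⊕ C2 = (M1 ⊕ K) ⊕ (M2 ⊕ K) = M1 ⊕ M2, so the key drops out. Then M2 = (M1 ⊕ M2) ⊕ M1 over the first 7 bytes.
byte 0: (6e ⊕ d3) ⊕ 74 = bd ⊕ 74 = c9
byte 1: (c5 ⊕ f8) ⊕ 6f = 3d ⊕ 6f = 52
byte 2: (32 ⊕ f8) ⊕ 6b = ca ⊕ 6b = a1
byte 3: (52 ⊕ f2) ⊕ 65 = a0 ⊕ 65 = c5
byte 4: (87 ⊕ 51) ⊕ 6e = d6 ⊕ 6e = b8
byte 5: (d2 ⊕ 4f) ⊕ 20 = 9d ⊕ 20 = bd
byte 6: (06 ⊕ 52) ⊕ 47 = 54 ⊕ 47 = 13

c952a1c5b8bd13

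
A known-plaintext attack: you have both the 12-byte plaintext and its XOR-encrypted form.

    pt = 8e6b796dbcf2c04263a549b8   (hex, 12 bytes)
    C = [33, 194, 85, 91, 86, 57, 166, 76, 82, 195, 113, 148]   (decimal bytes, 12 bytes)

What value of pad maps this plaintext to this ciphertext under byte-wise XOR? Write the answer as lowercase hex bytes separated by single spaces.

af a9 2c 36 ea cb 66 0e 31 66 38 2c

Since C = pt ⊕ pad, XORing both sides with pt gives pad = pt ⊕ C.
8e XOR 21 = af
6b XOR c2 = a9
79 XOR 55 = 2c
6d XOR 5b = 36
bc XOR 56 = ea
f2 XOR 39 = cb
c0 XOR a6 = 66
42 XOR 4c = 0e
63 XOR 52 = 31
a5 XOR c3 = 66
49 XOR 71 = 38
b8 XOR 94 = 2c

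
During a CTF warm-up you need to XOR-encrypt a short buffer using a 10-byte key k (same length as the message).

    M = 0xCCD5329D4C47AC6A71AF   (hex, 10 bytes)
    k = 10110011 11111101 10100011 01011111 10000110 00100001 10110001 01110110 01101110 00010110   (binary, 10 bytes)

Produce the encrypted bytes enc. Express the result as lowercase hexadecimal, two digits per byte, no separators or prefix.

byte 0: cc ^ b3 = 7f
byte 1: d5 ^ fd = 28
byte 2: 32 ^ a3 = 91
byte 3: 9d ^ 5f = c2
byte 4: 4c ^ 86 = ca
byte 5: 47 ^ 21 = 66
byte 6: ac ^ b1 = 1d
byte 7: 6a ^ 76 = 1c
byte 8: 71 ^ 6e = 1f
byte 9: af ^ 16 = b9

7f2891c2ca661d1c1fb9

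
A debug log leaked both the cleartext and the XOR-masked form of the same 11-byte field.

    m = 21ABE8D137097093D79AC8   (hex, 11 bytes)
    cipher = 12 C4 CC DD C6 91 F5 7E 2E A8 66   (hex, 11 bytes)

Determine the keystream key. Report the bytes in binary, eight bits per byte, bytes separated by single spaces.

00110011 01101111 00100100 00001100 11110001 10011000 10000101 11101101 11111001 00110010 10101110

Since cipher = m ⊕ key, XORing both sides with m gives key = m ⊕ cipher.
21 xor 12 = 33
ab xor c4 = 6f
e8 xor cc = 24
d1 xor dd = 0c
37 xor c6 = f1
09 xor 91 = 98
70 xor f5 = 85
93 xor 7e = ed
d7 xor 2e = f9
9a xor a8 = 32
c8 xor 66 = ae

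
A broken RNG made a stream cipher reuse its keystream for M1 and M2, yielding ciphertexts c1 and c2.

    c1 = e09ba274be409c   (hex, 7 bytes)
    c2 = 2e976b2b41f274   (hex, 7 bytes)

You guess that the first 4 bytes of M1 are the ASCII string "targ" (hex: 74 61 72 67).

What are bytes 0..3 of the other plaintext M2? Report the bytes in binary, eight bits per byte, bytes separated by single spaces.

First, c1 ⊕ c2 = (M1 ⊕ K) ⊕ (M2 ⊕ K) = M1 ⊕ M2, so the key drops out. Then M2 = (M1 ⊕ M2) ⊕ M1 over the first 4 bytes.
byte 0: (e0 XOR 2e) XOR 74 = ce XOR 74 = ba
byte 1: (9b XOR 97) XOR 61 = 0c XOR 61 = 6d
byte 2: (a2 XOR 6b) XOR 72 = c9 XOR 72 = bb
byte 3: (74 XOR 2b) XOR 67 = 5f XOR 67 = 38

10111010 01101101 10111011 00111000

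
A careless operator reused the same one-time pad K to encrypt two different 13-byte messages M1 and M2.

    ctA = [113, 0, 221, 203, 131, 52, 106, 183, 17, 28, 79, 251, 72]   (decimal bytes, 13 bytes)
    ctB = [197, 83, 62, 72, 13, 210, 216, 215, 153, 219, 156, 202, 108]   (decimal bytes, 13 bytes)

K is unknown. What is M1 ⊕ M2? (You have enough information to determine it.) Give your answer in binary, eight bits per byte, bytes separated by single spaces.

10110100 01010011 11100011 10000011 10001110 11100110 10110010 01100000 10001000 11000111 11010011 00110001 00100100

ctA ⊕ ctB = (M1 ⊕ K) ⊕ (M2 ⊕ K) = M1 ⊕ M2 — the shared key cancels under XOR.
71 xor c5 = b4
00 xor 53 = 53
dd xor 3e = e3
cb xor 48 = 83
83 xor 0d = 8e
34 xor d2 = e6
6a xor d8 = b2
b7 xor d7 = 60
11 xor 99 = 88
1c xor db = c7
4f xor 9c = d3
fb xor ca = 31
48 xor 6c = 24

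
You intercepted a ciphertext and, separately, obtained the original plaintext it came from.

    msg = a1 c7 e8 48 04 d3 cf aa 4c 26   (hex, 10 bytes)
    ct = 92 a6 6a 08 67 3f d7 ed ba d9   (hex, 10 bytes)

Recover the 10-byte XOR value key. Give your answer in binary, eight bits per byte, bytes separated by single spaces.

Since ct = msg ⊕ key, XORing both sides with msg gives key = msg ⊕ ct.
byte 0: a1 ^ 92 = 33
byte 1: c7 ^ a6 = 61
byte 2: e8 ^ 6a = 82
byte 3: 48 ^ 08 = 40
byte 4: 04 ^ 67 = 63
byte 5: d3 ^ 3f = ec
byte 6: cf ^ d7 = 18
byte 7: aa ^ ed = 47
byte 8: 4c ^ ba = f6
byte 9: 26 ^ d9 = ff

00110011 01100001 10000010 01000000 01100011 11101100 00011000 01000111 11110110 11111111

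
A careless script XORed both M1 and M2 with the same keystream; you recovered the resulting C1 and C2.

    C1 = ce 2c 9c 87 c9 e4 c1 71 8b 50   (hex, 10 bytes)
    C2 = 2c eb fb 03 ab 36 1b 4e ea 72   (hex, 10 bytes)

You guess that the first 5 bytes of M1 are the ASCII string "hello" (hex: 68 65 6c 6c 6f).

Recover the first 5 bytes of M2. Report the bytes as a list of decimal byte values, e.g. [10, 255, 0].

First, C1 ⊕ C2 = (M1 ⊕ K) ⊕ (M2 ⊕ K) = M1 ⊕ M2, so the key drops out. Then M2 = (M1 ⊕ M2) ⊕ M1 over the first 5 bytes.
byte 0: (ce ⊕ 2c) ⊕ 68 = e2 ⊕ 68 = 8a
byte 1: (2c ⊕ eb) ⊕ 65 = c7 ⊕ 65 = a2
byte 2: (9c ⊕ fb) ⊕ 6c = 67 ⊕ 6c = 0b
byte 3: (87 ⊕ 03) ⊕ 6c = 84 ⊕ 6c = e8
byte 4: (c9 ⊕ ab) ⊕ 6f = 62 ⊕ 6f = 0d

[138, 162, 11, 232, 13]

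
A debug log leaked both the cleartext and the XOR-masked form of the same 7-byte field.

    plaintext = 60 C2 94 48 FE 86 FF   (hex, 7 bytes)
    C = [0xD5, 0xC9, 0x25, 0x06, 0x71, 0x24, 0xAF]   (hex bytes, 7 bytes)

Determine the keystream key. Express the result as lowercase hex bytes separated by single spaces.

Since C = plaintext ⊕ key, XORing both sides with plaintext gives key = plaintext ⊕ C.
60 XOR d5 = b5
c2 XOR c9 = 0b
94 XOR 25 = b1
48 XOR 06 = 4e
fe XOR 71 = 8f
86 XOR 24 = a2
ff XOR af = 50

b5 0b b1 4e 8f a2 50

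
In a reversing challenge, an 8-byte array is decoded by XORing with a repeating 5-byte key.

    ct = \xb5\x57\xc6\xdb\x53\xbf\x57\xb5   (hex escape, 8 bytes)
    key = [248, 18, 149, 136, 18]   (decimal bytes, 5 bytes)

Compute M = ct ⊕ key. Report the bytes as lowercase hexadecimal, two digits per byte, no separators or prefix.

4d45535341474520

The 5-byte key repeats, so the effective keystream is f8 12 95 88 12 f8 12 95.
byte 0: b5 ⊕ f8 = 4d
byte 1: 57 ⊕ 12 = 45
byte 2: c6 ⊕ 95 = 53
byte 3: db ⊕ 88 = 53
byte 4: 53 ⊕ 12 = 41
byte 5: bf ⊕ f8 = 47
byte 6: 57 ⊕ 12 = 45
byte 7: b5 ⊕ 95 = 20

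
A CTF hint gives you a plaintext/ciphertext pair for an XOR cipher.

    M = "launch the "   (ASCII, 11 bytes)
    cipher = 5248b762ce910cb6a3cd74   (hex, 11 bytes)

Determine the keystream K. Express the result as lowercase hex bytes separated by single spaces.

Since cipher = M ⊕ K, XORing both sides with M gives K = M ⊕ cipher.
01101100 xor 01010010 = 00111110
01100001 xor 01001000 = 00101001
01110101 xor 10110111 = 11000010
01101110 xor 01100010 = 00001100
01100011 xor 11001110 = 10101101
01101000 xor 10010001 = 11111001
00100000 xor 00001100 = 00101100
01110100 xor 10110110 = 11000010
01101000 xor 10100011 = 11001011
01100101 xor 11001101 = 10101000
00100000 xor 01110100 = 01010100

3e 29 c2 0c ad f9 2c c2 cb a8 54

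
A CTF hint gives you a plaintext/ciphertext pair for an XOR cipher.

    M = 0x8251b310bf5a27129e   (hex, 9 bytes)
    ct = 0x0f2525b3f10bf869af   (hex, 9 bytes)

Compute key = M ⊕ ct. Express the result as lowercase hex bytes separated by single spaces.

8d 74 96 a3 4e 51 df 7b 31

Since ct = M ⊕ key, XORing both sides with M gives key = M ⊕ ct.
82 ^ 0f = 8d
51 ^ 25 = 74
b3 ^ 25 = 96
10 ^ b3 = a3
bf ^ f1 = 4e
5a ^ 0b = 51
27 ^ f8 = df
12 ^ 69 = 7b
9e ^ af = 31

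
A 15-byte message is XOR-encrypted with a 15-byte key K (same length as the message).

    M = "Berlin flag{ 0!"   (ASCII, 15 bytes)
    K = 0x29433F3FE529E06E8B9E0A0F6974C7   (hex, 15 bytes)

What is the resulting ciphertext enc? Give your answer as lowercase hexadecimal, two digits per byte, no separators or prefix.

42 ⊕ 29 = 6b
65 ⊕ 43 = 26
72 ⊕ 3f = 4d
6c ⊕ 3f = 53
69 ⊕ e5 = 8c
6e ⊕ 29 = 47
20 ⊕ e0 = c0
66 ⊕ 6e = 08
6c ⊕ 8b = e7
61 ⊕ 9e = ff
67 ⊕ 0a = 6d
7b ⊕ 0f = 74
20 ⊕ 69 = 49
30 ⊕ 74 = 44
21 ⊕ c7 = e6

6b264d538c47c008e7ff6d744944e6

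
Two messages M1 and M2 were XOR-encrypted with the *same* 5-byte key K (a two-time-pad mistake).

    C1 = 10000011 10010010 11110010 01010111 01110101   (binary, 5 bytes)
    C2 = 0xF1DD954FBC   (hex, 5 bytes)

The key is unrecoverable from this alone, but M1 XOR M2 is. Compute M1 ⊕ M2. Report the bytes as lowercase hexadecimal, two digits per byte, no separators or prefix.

724f6718c9

C1 ⊕ C2 = (M1 ⊕ K) ⊕ (M2 ⊕ K) = M1 ⊕ M2 — the shared key cancels under XOR.
83 ^ f1 = 72
92 ^ dd = 4f
f2 ^ 95 = 67
57 ^ 4f = 18
75 ^ bc = c9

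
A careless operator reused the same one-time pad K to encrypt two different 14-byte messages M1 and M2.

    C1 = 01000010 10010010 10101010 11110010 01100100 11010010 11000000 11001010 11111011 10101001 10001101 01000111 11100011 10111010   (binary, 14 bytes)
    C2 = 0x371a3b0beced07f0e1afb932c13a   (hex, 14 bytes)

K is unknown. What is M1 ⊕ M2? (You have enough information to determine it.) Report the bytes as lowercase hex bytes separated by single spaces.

C1 ⊕ C2 = (M1 ⊕ K) ⊕ (M2 ⊕ K) = M1 ⊕ M2 — the shared key cancels under XOR.
42 ^ 37 = 75
92 ^ 1a = 88
aa ^ 3b = 91
f2 ^ 0b = f9
64 ^ ec = 88
d2 ^ ed = 3f
c0 ^ 07 = c7
ca ^ f0 = 3a
fb ^ e1 = 1a
a9 ^ af = 06
8d ^ b9 = 34
47 ^ 32 = 75
e3 ^ c1 = 22
ba ^ 3a = 80

75 88 91 f9 88 3f c7 3a 1a 06 34 75 22 80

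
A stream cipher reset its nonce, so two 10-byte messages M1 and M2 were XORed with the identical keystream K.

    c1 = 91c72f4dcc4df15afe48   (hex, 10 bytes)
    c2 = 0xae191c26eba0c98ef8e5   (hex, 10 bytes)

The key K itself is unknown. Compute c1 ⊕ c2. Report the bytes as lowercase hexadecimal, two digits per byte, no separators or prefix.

c1 ⊕ c2 = (M1 ⊕ K) ⊕ (M2 ⊕ K) = M1 ⊕ M2 — the shared key cancels under XOR.
145 XOR 174 =  63
199 XOR  25 = 222
 47 XOR  28 =  51
 77 XOR  38 = 107
204 XOR 235 =  39
 77 XOR 160 = 237
241 XOR 201 =  56
 90 XOR 142 = 212
254 XOR 248 =   6
 72 XOR 229 = 173

3fde336b27ed38d406ad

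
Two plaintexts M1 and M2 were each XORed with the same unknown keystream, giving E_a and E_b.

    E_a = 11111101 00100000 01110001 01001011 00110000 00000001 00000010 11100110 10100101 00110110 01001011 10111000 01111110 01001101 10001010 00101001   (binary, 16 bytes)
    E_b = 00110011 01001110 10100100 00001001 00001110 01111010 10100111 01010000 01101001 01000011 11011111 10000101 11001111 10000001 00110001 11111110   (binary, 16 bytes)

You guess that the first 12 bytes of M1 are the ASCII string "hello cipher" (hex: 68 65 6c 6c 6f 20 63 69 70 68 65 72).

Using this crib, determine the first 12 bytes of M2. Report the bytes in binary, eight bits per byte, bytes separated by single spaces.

10100110 00001011 10111001 00101110 01010001 01011011 11000110 11011111 10111100 00011101 11110001 01001111

First, E_a ⊕ E_b = (M1 ⊕ K) ⊕ (M2 ⊕ K) = M1 ⊕ M2, so the key drops out. Then M2 = (M1 ⊕ M2) ⊕ M1 over the first 12 bytes.
byte 0: (fd XOR 33) XOR 68 = ce XOR 68 = a6
byte 1: (20 XOR 4e) XOR 65 = 6e XOR 65 = 0b
byte 2: (71 XOR a4) XOR 6c = d5 XOR 6c = b9
byte 3: (4b XOR 09) XOR 6c = 42 XOR 6c = 2e
byte 4: (30 XOR 0e) XOR 6f = 3e XOR 6f = 51
byte 5: (01 XOR 7a) XOR 20 = 7b XOR 20 = 5b
byte 6: (02 XOR a7) XOR 63 = a5 XOR 63 = c6
byte 7: (e6 XOR 50) XOR 69 = b6 XOR 69 = df
byte 8: (a5 XOR 69) XOR 70 = cc XOR 70 = bc
byte 9: (36 XOR 43) XOR 68 = 75 XOR 68 = 1d
byte 10: (4b XOR df) XOR 65 = 94 XOR 65 = f1
byte 11: (b8 XOR 85) XOR 72 = 3d XOR 72 = 4f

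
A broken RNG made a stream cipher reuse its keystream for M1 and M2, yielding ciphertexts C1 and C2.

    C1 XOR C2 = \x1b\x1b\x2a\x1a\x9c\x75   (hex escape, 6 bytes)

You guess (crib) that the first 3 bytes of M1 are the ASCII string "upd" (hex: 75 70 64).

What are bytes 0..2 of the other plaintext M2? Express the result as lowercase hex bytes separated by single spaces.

6e 6b 4e

Since C1 ⊕ C2 = M1 ⊕ M2, XORing with the guessed M1 bytes yields the corresponding M2 bytes: M2 = (C1 ⊕ C2) ⊕ M1.
00011011 xor 01110101 = 01101110
00011011 xor 01110000 = 01101011
00101010 xor 01100100 = 01001110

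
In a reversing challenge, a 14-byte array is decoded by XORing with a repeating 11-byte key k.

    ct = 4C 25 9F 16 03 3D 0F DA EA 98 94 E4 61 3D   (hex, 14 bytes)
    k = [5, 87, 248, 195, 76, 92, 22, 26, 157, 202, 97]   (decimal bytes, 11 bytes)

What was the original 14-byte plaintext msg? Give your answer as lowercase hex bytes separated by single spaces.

The 11-byte key repeats, so the effective keystream is 05 57 f8 c3 4c 5c 16 1a 9d ca 61 05 57 f8.
byte 0: 4c xor 05 = 49
byte 1: 25 xor 57 = 72
byte 2: 9f xor f8 = 67
byte 3: 16 xor c3 = d5
byte 4: 03 xor 4c = 4f
byte 5: 3d xor 5c = 61
byte 6: 0f xor 16 = 19
byte 7: da xor 1a = c0
byte 8: ea xor 9d = 77
byte 9: 98 xor ca = 52
byte 10: 94 xor 61 = f5
byte 11: e4 xor 05 = e1
byte 12: 61 xor 57 = 36
byte 13: 3d xor f8 = c5

49 72 67 d5 4f 61 19 c0 77 52 f5 e1 36 c5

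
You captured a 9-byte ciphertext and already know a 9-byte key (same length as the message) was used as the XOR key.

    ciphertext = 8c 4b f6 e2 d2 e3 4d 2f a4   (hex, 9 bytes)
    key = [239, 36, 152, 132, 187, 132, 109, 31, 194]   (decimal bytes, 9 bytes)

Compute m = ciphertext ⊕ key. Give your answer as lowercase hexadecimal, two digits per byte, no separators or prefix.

XOR is its own inverse, so applying the key byte-wise gives the result directly.
10001100 xor 11101111 = 01100011
01001011 xor 00100100 = 01101111
11110110 xor 10011000 = 01101110
11100010 xor 10000100 = 01100110
11010010 xor 10111011 = 01101001
11100011 xor 10000100 = 01100111
01001101 xor 01101101 = 00100000
00101111 xor 00011111 = 00110000
10100100 xor 11000010 = 01100110

636f6e666967203066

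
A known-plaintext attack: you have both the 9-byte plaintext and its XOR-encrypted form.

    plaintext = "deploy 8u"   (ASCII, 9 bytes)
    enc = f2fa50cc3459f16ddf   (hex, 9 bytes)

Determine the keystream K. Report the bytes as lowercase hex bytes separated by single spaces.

Since enc = plaintext ⊕ K, XORing both sides with plaintext gives K = plaintext ⊕ enc.
100 XOR 242 = 150
101 XOR 250 = 159
112 XOR  80 =  32
108 XOR 204 = 160
111 XOR  52 =  91
121 XOR  89 =  32
 32 XOR 241 = 209
 56 XOR 109 =  85
117 XOR 223 = 170

96 9f 20 a0 5b 20 d1 55 aa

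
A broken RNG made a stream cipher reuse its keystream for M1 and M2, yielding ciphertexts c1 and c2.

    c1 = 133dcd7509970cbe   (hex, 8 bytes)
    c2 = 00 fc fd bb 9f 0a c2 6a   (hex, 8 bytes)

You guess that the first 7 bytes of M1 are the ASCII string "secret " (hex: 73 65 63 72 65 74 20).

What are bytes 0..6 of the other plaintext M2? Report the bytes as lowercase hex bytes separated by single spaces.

First, c1 ⊕ c2 = (M1 ⊕ K) ⊕ (M2 ⊕ K) = M1 ⊕ M2, so the key drops out. Then M2 = (M1 ⊕ M2) ⊕ M1 over the first 7 bytes.
byte 0: (13 ⊕ 00) ⊕ 73 = 13 ⊕ 73 = 60
byte 1: (3d ⊕ fc) ⊕ 65 = c1 ⊕ 65 = a4
byte 2: (cd ⊕ fd) ⊕ 63 = 30 ⊕ 63 = 53
byte 3: (75 ⊕ bb) ⊕ 72 = ce ⊕ 72 = bc
byte 4: (09 ⊕ 9f) ⊕ 65 = 96 ⊕ 65 = f3
byte 5: (97 ⊕ 0a) ⊕ 74 = 9d ⊕ 74 = e9
byte 6: (0c ⊕ c2) ⊕ 20 = ce ⊕ 20 = ee

60 a4 53 bc f3 e9 ee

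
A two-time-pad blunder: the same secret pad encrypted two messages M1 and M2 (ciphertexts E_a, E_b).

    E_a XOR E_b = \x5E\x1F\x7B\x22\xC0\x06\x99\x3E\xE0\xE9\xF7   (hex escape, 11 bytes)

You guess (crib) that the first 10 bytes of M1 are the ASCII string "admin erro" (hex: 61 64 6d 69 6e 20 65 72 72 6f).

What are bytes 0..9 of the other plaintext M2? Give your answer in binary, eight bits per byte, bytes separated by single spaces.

00111111 01111011 00010110 01001011 10101110 00100110 11111100 01001100 10010010 10000110

Since E_a ⊕ E_b = M1 ⊕ M2, XORing with the guessed M1 bytes yields the corresponding M2 bytes: M2 = (E_a ⊕ E_b) ⊕ M1.
5e xor 61 = 3f
1f xor 64 = 7b
7b xor 6d = 16
22 xor 69 = 4b
c0 xor 6e = ae
06 xor 20 = 26
99 xor 65 = fc
3e xor 72 = 4c
e0 xor 72 = 92
e9 xor 6f = 86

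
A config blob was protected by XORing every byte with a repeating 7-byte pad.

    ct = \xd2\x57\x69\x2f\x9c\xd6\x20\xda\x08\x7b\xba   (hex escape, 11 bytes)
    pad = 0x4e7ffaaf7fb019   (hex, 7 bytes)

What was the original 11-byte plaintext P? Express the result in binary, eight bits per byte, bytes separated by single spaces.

The 7-byte key repeats, so the effective keystream is 4e 7f fa af 7f b0 19 4e 7f fa af.
byte 0: d2 ⊕ 4e = 9c
byte 1: 57 ⊕ 7f = 28
byte 2: 69 ⊕ fa = 93
byte 3: 2f ⊕ af = 80
byte 4: 9c ⊕ 7f = e3
byte 5: d6 ⊕ b0 = 66
byte 6: 20 ⊕ 19 = 39
byte 7: da ⊕ 4e = 94
byte 8: 08 ⊕ 7f = 77
byte 9: 7b ⊕ fa = 81
byte 10: ba ⊕ af = 15

10011100 00101000 10010011 10000000 11100011 01100110 00111001 10010100 01110111 10000001 00010101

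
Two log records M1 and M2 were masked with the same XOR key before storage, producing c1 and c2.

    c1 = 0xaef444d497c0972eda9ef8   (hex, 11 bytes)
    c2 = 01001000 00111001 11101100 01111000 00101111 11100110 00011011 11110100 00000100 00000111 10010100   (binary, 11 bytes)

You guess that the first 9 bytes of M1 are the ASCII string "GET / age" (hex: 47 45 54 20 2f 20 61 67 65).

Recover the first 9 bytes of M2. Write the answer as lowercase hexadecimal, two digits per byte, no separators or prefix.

a188fc8c9706edbdbb

First, c1 ⊕ c2 = (M1 ⊕ K) ⊕ (M2 ⊕ K) = M1 ⊕ M2, so the key drops out. Then M2 = (M1 ⊕ M2) ⊕ M1 over the first 9 bytes.
byte 0: (ae XOR 48) XOR 47 = e6 XOR 47 = a1
byte 1: (f4 XOR 39) XOR 45 = cd XOR 45 = 88
byte 2: (44 XOR ec) XOR 54 = a8 XOR 54 = fc
byte 3: (d4 XOR 78) XOR 20 = ac XOR 20 = 8c
byte 4: (97 XOR 2f) XOR 2f = b8 XOR 2f = 97
byte 5: (c0 XOR e6) XOR 20 = 26 XOR 20 = 06
byte 6: (97 XOR 1b) XOR 61 = 8c XOR 61 = ed
byte 7: (2e XOR f4) XOR 67 = da XOR 67 = bd
byte 8: (da XOR 04) XOR 65 = de XOR 65 = bb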